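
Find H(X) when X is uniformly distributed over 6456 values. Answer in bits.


H = log2(n) = log2(6456) = 12.6564

12.6564 bits


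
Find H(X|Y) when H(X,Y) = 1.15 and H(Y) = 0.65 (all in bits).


H(X|Y) = H(X,Y) - H(Y) = 1.15 - 0.65 = 0.5

0.5 bits


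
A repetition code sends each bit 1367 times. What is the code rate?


Rate = k/n = 1/1367

1/1367


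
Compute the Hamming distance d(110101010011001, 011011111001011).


Count differing positions: ^ . ^ ^ ^ . ^ . ^ . ^ . . ^ . = 8 differences

8


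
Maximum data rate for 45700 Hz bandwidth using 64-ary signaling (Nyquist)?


Rate = 2 * B * log2(M) = 2 * 45700 * 6.0 = 548400.0

548400.0 bps


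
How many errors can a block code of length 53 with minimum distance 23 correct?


Correction capability = floor((d-1)/2) = floor((23-1)/2) = 11

11 errors


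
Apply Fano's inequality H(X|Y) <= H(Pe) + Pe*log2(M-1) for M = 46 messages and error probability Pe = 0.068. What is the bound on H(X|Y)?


H(Pe) = -Pe*log2(Pe) - (1-Pe)*log2(1-Pe) = -0.068*log2(0.068) - 0.932*log2(0.932) = 0.263726 + 0.094689 = 0.3584. Pe*log2(M-1) = 0.068*log2(45) = 0.373446. Bound = H(Pe) + Pe*log2(M-1) = 0.263726 + 0.094689 + 0.373446 = 0.7319

0.7319 bits


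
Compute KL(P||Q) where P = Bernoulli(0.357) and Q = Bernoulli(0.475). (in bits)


KL = p*log2(p/q) + (1-p)*log2((1-p)/(1-q)) = 0.357*log2(0.357/0.475) + 0.643*log2(0.643/0.525) = 0.041

0.041 bits


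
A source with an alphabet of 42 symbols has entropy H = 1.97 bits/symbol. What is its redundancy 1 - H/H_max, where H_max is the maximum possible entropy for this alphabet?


H_max = log2(K) = log2(42) = 5.3923 bits/symbol. Redundancy = 1 - H/H_max = 1 - 1.97/5.3923 = 1 - 0.3653 = 0.6347

0.6347


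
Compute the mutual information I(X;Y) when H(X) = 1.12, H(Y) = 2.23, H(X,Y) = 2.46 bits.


I(X;Y) = H(X) + H(Y) - H(X,Y) = 1.12 + 2.23 - 2.46 = 0.89

0.89 bits


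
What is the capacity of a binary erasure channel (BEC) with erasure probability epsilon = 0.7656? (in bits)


C = 1 - epsilon = 1 - 0.7656 = 0.2344

0.2344 bits


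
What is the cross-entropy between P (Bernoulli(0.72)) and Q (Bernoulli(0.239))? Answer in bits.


H(P,Q) = -p*log2(q) - (1-p)*log2(1-q). -0.72*log2(0.239) = 1.486741; -0.28*log2(0.761) = 0.110329. H(P,Q) = 1.486741 + 0.110329 = 1.5971

1.5971 bits


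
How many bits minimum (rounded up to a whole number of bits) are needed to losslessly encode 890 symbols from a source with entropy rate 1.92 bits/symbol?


Minimum bits >= n * H = 890 * 1.92 = 1708.8, rounded up to a whole number of bits = 1709

1709 bits


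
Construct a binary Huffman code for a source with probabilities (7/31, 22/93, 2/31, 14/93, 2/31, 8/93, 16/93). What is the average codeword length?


Huffman construction (repeatedly merge the two least-probable nodes; each merge adds 1 bit to every symbol beneath it): 2/31 + 2/31 = 4/31; 8/93 + 4/31 = 20/93; 14/93 + 16/93 = 10/31; 20/93 + 7/31 = 41/93; 22/93 + 10/31 = 52/93; 41/93 + 52/93 = 1. Resulting codeword lengths (in the order the probabilities were given): (2, 2, 4, 3, 4, 3, 3). L_avg = sum(p_i * l_i) = 7/31*2 + 22/93*2 + 2/31*4 + 14/93*3 + 2/31*4 + 8/93*3 + 16/93*3 = 8/3 = 2.6667

2.6667 bits


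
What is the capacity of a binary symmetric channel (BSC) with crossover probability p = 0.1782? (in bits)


H(p) = -p*log2(p) - (1-p)*log2(1-p) = -0.1782*log2(0.1782) - 0.8218*log2(0.8218) = 0.443438 + 0.232685 = 0.6761. C = 1 - H(p) = 1 - 0.6761 = 0.3239

0.3239 bits


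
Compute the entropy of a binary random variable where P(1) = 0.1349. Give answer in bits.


H = -p*log2(p) - (1-p)*log2(1-p). -0.1349*log2(0.1349) = 0.389866; -0.8651*log2(0.8651) = 0.180859. H = 0.389866 + 0.180859 = 0.5707

0.5707 bits


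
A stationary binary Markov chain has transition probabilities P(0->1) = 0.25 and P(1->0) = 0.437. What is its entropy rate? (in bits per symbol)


Stationary distribution: pi_0 = p10/(p01+p10) = 0.6361, pi_1 = 0.3639. Entropy rate H' = pi_0*H(p01) + pi_1*H(p10) = 0.6361*0.8113 + 0.3639*0.9885 = 0.8758

0.8758 bits/symbol


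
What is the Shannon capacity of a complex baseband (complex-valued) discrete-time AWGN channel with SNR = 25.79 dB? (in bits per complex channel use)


SNR_linear = 10^(25.79/10) = 379.315; C = log2(1 + SNR_linear) = log2(1 + 379.315) = 8.5711

8.5711 bits/channel use


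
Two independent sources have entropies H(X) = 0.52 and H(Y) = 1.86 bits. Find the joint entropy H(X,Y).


For independent variables, H(X,Y) = H(X) + H(Y) = 0.52 + 1.86 = 2.38

2.38 bits


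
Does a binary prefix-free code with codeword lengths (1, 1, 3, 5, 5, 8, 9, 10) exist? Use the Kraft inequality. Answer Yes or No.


Kraft sum = sum(2^(-l_i)) = 1.1943, need <= 1. Result: violated (a binary prefix-free code with these lengths cannot exist)

No


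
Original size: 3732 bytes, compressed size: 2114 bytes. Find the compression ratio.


Ratio = original / compressed = 3732 / 2114 = 1.7654

1.7654


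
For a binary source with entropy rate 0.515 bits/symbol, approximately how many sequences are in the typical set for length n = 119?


log2|A_typical| = nH = 119 * 0.515 = 61.285, so |A_typical| ~ 2^61.285 = 2.809e+18

2.809e+18


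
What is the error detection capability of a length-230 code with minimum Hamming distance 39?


Detection capability = d_min - 1 = 39 - 1 = 38

38 errors


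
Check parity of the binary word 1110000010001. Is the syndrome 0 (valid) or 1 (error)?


Syndrome = XOR of all bits = 1 XOR 1 XOR 1 XOR 0 XOR 0 XOR 0 XOR 0 XOR 0 XOR 1 XOR 0 XOR 0 XOR 0 XOR 1 = 1

1


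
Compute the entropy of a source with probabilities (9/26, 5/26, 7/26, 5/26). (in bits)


H = -sum(p_i * log2(p_i)). Terms: -(9/26)*log2(9/26) = 0.529794; -(5/26)*log2(5/26) = 0.457406; -(7/26)*log2(7/26) = 0.509677; -(5/26)*log2(5/26) = 0.457406. H = 0.529794 + 0.457406 + 0.509677 + 0.457406 = 1.9543

1.9543 bits


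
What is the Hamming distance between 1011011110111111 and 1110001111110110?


Count differing positions: . ^ . ^ . ^ . . . ^ . . ^ . . ^ = 6 differences

6


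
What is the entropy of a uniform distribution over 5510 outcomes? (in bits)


H = log2(n) = log2(5510) = 12.4278

12.4278 bits


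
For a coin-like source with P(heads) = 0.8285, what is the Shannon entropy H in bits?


H = -p*log2(p) - (1-p)*log2(1-p). -0.8285*log2(0.8285) = 0.224877; -0.1715*log2(0.1715) = 0.436248. H = 0.224877 + 0.436248 = 0.6611

0.6611 bits


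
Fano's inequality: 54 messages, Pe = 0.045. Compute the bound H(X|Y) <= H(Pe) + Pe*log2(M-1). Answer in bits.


H(Pe) = -Pe*log2(Pe) - (1-Pe)*log2(1-Pe) = -0.045*log2(0.045) - 0.955*log2(0.955) = 0.201327 + 0.063438 = 0.2648. Pe*log2(M-1) = 0.045*log2(53) = 0.257756. Bound = H(Pe) + Pe*log2(M-1) = 0.201327 + 0.063438 + 0.257756 = 0.5225

0.5225 bits


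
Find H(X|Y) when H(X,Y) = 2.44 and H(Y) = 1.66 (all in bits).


H(X|Y) = H(X,Y) - H(Y) = 2.44 - 1.66 = 0.78

0.78 bits


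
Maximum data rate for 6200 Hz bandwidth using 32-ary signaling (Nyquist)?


Rate = 2 * B * log2(M) = 2 * 6200 * 5.0 = 62000.0

62000.0 bps


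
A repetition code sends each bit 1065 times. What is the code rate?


Rate = k/n = 1/1065

1/1065


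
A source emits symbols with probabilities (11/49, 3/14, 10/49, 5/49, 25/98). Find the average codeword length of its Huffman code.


Huffman construction (repeatedly merge the two least-probable nodes; each merge adds 1 bit to every symbol beneath it): 5/49 + 10/49 = 15/49; 3/14 + 11/49 = 43/98; 25/98 + 15/49 = 55/98; 43/98 + 55/98 = 1. Resulting codeword lengths (in the order the probabilities were given): (2, 2, 3, 3, 2). L_avg = sum(p_i * l_i) = 11/49*2 + 3/14*2 + 10/49*3 + 5/49*3 + 25/98*2 = 113/49 = 2.3061

2.3061 bits


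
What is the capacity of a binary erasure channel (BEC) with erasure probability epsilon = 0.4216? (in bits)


C = 1 - epsilon = 1 - 0.4216 = 0.5784

0.5784 bits


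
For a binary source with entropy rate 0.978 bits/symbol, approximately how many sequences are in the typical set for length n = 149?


log2|A_typical| = nH = 149 * 0.978 = 145.722, so |A_typical| ~ 2^145.722 = 7.357e+43

7.357e+43


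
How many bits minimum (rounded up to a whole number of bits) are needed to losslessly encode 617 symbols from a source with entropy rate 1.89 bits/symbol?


Minimum bits >= n * H = 617 * 1.89 = 1166.13, rounded up to a whole number of bits = 1167

1167 bits


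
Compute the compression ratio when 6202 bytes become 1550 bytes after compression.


Ratio = original / compressed = 6202 / 1550 = 4.0013

4.0013


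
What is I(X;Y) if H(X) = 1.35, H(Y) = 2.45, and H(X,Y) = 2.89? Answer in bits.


I(X;Y) = H(X) + H(Y) - H(X,Y) = 1.35 + 2.45 - 2.89 = 0.91

0.91 bits


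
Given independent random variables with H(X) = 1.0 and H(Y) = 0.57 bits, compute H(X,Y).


For independent variables, H(X,Y) = H(X) + H(Y) = 1.0 + 0.57 = 1.57

1.57 bits


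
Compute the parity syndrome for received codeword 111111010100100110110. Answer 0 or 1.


Syndrome = XOR of all bits = 1 XOR 1 XOR 1 XOR 1 XOR 1 XOR 1 XOR 0 XOR 1 XOR 0 XOR 1 XOR 0 XOR 0 XOR 1 XOR 0 XOR 0 XOR 1 XOR 1 XOR 0 XOR 1 XOR 1 XOR 0 = 1

1


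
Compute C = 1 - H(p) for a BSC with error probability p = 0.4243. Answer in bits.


H(p) = -p*log2(p) - (1-p)*log2(1-p) = -0.4243*log2(0.4243) - 0.5757*log2(0.5757) = 0.524793 + 0.458609 = 0.9834. C = 1 - H(p) = 1 - 0.9834 = 0.0166

0.0166 bits


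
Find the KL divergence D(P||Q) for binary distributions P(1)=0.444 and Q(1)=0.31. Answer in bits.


KL = p*log2(p/q) + (1-p)*log2((1-p)/(1-q)) = 0.444*log2(0.444/0.31) + 0.556*log2(0.556/0.69) = 0.0569

0.0569 bits


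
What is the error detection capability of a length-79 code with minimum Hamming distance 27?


Detection capability = d_min - 1 = 27 - 1 = 26

26 errors


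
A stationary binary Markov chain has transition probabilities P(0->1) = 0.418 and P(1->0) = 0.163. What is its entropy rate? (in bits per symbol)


Stationary distribution: pi_0 = p10/(p01+p10) = 0.2806, pi_1 = 0.7194. Entropy rate H' = pi_0*H(p01) + pi_1*H(p10) = 0.2806*0.9805 + 0.7194*0.6414 = 0.7366

0.7366 bits/symbol


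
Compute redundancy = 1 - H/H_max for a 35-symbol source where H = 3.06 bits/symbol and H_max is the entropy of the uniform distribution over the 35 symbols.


H_max = log2(K) = log2(35) = 5.1293 bits/symbol. Redundancy = 1 - H/H_max = 1 - 3.06/5.1293 = 1 - 0.5966 = 0.4034

0.4034


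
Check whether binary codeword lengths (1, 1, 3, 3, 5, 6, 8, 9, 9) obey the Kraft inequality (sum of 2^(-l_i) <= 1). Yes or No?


Kraft sum = sum(2^(-l_i)) = 1.3047, need <= 1. Result: violated (a binary prefix-free code with these lengths cannot exist)

No


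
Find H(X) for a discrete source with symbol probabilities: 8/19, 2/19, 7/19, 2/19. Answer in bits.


H = -sum(p_i * log2(p_i)). Terms: -(8/19)*log2(8/19) = 0.525443; -(2/19)*log2(2/19) = 0.341887; -(7/19)*log2(7/19) = 0.530737; -(2/19)*log2(2/19) = 0.341887. H = 0.525443 + 0.341887 + 0.530737 + 0.341887 = 1.74

1.74 bits


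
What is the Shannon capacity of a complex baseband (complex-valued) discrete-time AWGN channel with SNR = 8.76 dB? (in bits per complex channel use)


SNR_linear = 10^(8.76/10) = 7.5162; C = log2(1 + SNR_linear) = log2(1 + 7.5162) = 3.0902

3.0902 bits/channel use


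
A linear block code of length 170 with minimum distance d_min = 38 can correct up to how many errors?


Correction capability = floor((d-1)/2) = floor((38-1)/2) = 18

18 errors


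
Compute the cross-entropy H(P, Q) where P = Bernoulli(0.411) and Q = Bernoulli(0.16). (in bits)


H(P,Q) = -p*log2(q) - (1-p)*log2(1-q). -0.411*log2(0.16) = 1.086625; -0.589*log2(0.84) = 0.148156. H(P,Q) = 1.086625 + 0.148156 = 1.2348

1.2348 bits


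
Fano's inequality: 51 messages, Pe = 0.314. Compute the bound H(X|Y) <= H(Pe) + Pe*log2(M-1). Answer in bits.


H(Pe) = -Pe*log2(Pe) - (1-Pe)*log2(1-Pe) = -0.314*log2(0.314) - 0.686*log2(0.686) = 0.524745 + 0.372992 = 0.8977. Pe*log2(M-1) = 0.314*log2(50) = 1.772171. Bound = H(Pe) + Pe*log2(M-1) = 0.524745 + 0.372992 + 1.772171 = 2.6699

2.6699 bits


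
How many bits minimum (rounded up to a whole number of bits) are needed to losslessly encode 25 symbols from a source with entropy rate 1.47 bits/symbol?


Minimum bits >= n * H = 25 * 1.47 = 36.75, rounded up to a whole number of bits = 37

37 bits


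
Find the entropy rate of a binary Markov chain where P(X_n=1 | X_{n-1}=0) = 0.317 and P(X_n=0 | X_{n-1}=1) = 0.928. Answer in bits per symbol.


Stationary distribution: pi_0 = p10/(p01+p10) = 0.7454, pi_1 = 0.2546. Entropy rate H' = pi_0*H(p01) + pi_1*H(p10) = 0.7454*0.9011 + 0.2546*0.3733 = 0.7667

0.7667 bits/symbol


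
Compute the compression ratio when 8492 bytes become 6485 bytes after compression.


Ratio = original / compressed = 8492 / 6485 = 1.3095

1.3095


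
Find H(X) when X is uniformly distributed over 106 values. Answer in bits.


H = log2(n) = log2(106) = 6.7279

6.7279 bits


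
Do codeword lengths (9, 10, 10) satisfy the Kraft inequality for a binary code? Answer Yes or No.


Kraft sum = sum(2^(-l_i)) = 0.0039, need <= 1. Result: satisfied (a binary prefix-free code with these lengths exists)

Yes


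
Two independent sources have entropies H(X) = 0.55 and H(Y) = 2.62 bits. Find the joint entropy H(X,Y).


For independent variables, H(X,Y) = H(X) + H(Y) = 0.55 + 2.62 = 3.17

3.17 bits


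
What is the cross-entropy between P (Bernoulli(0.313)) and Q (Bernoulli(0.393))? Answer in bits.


H(P,Q) = -p*log2(q) - (1-p)*log2(1-q). -0.313*log2(0.393) = 0.421736; -0.687*log2(0.607) = 0.494799. H(P,Q) = 0.421736 + 0.494799 = 0.9165

0.9165 bits


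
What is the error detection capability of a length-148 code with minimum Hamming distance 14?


Detection capability = d_min - 1 = 14 - 1 = 13

13 errors


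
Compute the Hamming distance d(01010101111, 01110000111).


Count differing positions: . . ^ . . ^ . ^ . . . = 3 differences

3


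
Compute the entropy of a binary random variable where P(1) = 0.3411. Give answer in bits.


H = -p*log2(p) - (1-p)*log2(1-p). -0.3411*log2(0.3411) = 0.529296; -0.6589*log2(0.6589) = 0.396571. H = 0.529296 + 0.396571 = 0.9259

0.9259 bits


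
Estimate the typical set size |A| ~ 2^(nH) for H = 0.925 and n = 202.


log2|A_typical| = nH = 202 * 0.925 = 186.85, so |A_typical| ~ 2^186.85 = 1.768e+56

1.768e+56


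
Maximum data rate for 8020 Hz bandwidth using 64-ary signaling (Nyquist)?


Rate = 2 * B * log2(M) = 2 * 8020 * 6.0 = 96240.0

96240.0 bps


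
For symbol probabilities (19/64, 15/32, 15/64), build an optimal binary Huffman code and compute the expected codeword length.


Huffman construction (repeatedly merge the two least-probable nodes; each merge adds 1 bit to every symbol beneath it): 15/64 + 19/64 = 17/32; 15/32 + 17/32 = 1. Resulting codeword lengths (in the order the probabilities were given): (2, 1, 2). L_avg = sum(p_i * l_i) = 19/64*2 + 15/32*1 + 15/64*2 = 49/32 = 1.5312

1.5312 bits


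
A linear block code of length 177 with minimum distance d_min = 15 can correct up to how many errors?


Correction capability = floor((d-1)/2) = floor((15-1)/2) = 7

7 errors


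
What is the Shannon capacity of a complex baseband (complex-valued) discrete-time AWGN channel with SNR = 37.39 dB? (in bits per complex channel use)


SNR_linear = 10^(37.39/10) = 5482.7696; C = log2(1 + SNR_linear) = log2(1 + 5482.7696) = 12.421

12.421 bits/channel use


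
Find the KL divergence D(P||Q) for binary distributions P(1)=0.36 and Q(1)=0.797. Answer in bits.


KL = p*log2(p/q) + (1-p)*log2((1-p)/(1-q)) = 0.36*log2(0.36/0.797) + 0.64*log2(0.64/0.203) = 0.6474

0.6474 bits


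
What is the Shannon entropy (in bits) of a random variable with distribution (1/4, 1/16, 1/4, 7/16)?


H = -sum(p_i * log2(p_i)). Terms: -(1/4)*log2(1/4) = 0.500000; -(1/16)*log2(1/16) = 0.250000; -(1/4)*log2(1/4) = 0.500000; -(7/16)*log2(7/16) = 0.521782. H = 0.500000 + 0.250000 + 0.500000 + 0.521782 = 1.7718

1.7718 bits


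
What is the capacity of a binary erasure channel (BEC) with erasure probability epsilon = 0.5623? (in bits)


C = 1 - epsilon = 1 - 0.5623 = 0.4377

0.4377 bits


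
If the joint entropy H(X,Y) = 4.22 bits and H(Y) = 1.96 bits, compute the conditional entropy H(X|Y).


H(X|Y) = H(X,Y) - H(Y) = 4.22 - 1.96 = 2.26

2.26 bits


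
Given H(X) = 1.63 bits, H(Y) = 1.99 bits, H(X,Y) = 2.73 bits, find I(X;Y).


I(X;Y) = H(X) + H(Y) - H(X,Y) = 1.63 + 1.99 - 2.73 = 0.89

0.89 bits


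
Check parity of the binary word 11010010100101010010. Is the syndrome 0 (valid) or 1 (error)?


Syndrome = XOR of all bits = 1 XOR 1 XOR 0 XOR 1 XOR 0 XOR 0 XOR 1 XOR 0 XOR 1 XOR 0 XOR 0 XOR 1 XOR 0 XOR 1 XOR 0 XOR 1 XOR 0 XOR 0 XOR 1 XOR 0 = 1

1


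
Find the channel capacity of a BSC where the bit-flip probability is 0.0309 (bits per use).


H(p) = -p*log2(p) - (1-p)*log2(1-p) = -0.0309*log2(0.0309) - 0.9691*log2(0.9691) = 0.155002 + 0.043883 = 0.1989. C = 1 - H(p) = 1 - 0.1989 = 0.8011

0.8011 bits


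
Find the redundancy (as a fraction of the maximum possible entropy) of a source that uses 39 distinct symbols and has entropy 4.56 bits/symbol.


H_max = log2(K) = log2(39) = 5.2854 bits/symbol. Redundancy = 1 - H/H_max = 1 - 4.56/5.2854 = 1 - 0.8628 = 0.1372

0.1372


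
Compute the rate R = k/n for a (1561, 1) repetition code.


Rate = k/n = 1/1561

1/1561


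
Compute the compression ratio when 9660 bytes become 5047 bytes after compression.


Ratio = original / compressed = 9660 / 5047 = 1.914

1.914


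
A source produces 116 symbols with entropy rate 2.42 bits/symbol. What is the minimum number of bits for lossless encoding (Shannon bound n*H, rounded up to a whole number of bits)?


Minimum bits >= n * H = 116 * 2.42 = 280.72, rounded up to a whole number of bits = 281

281 bits


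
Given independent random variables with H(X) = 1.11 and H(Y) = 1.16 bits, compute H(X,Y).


For independent variables, H(X,Y) = H(X) + H(Y) = 1.11 + 1.16 = 2.27

2.27 bits


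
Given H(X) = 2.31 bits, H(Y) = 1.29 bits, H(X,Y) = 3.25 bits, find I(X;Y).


I(X;Y) = H(X) + H(Y) - H(X,Y) = 2.31 + 1.29 - 3.25 = 0.35

0.35 bits


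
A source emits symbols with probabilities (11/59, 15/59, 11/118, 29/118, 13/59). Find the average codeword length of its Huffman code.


Huffman construction (repeatedly merge the two least-probable nodes; each merge adds 1 bit to every symbol beneath it): 11/118 + 11/59 = 33/118; 13/59 + 29/118 = 55/118; 15/59 + 33/118 = 63/118; 55/118 + 63/118 = 1. Resulting codeword lengths (in the order the probabilities were given): (3, 2, 3, 2, 2). L_avg = sum(p_i * l_i) = 11/59*3 + 15/59*2 + 11/118*3 + 29/118*2 + 13/59*2 = 269/118 = 2.2797

2.2797 bits


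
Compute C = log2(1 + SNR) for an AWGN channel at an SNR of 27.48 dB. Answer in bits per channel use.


SNR_linear = 10^(27.48/10) = 559.7576; C = log2(1 + SNR_linear) = log2(1 + 559.7576) = 9.1312

9.1312 bits/channel use


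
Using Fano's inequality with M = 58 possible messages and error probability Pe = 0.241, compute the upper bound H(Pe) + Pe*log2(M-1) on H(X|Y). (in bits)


H(Pe) = -Pe*log2(Pe) - (1-Pe)*log2(1-Pe) = -0.241*log2(0.241) - 0.759*log2(0.759) = 0.494748 + 0.301952 = 0.7967. Pe*log2(M-1) = 0.241*log2(57) = 1.405726. Bound = H(Pe) + Pe*log2(M-1) = 0.494748 + 0.301952 + 1.405726 = 2.2024

2.2024 bits


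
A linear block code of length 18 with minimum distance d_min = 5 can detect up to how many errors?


Detection capability = d_min - 1 = 5 - 1 = 4

4 errors


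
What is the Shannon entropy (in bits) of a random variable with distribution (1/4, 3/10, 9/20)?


H = -sum(p_i * log2(p_i)). Terms: -(1/4)*log2(1/4) = 0.500000; -(3/10)*log2(3/10) = 0.521090; -(9/20)*log2(9/20) = 0.518401. H = 0.500000 + 0.521090 + 0.518401 = 1.5395

1.5395 bits


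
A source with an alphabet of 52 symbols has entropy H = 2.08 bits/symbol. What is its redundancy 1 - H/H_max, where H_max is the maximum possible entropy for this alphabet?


H_max = log2(K) = log2(52) = 5.7004 bits/symbol. Redundancy = 1 - H/H_max = 1 - 2.08/5.7004 = 1 - 0.3649 = 0.6351

0.6351


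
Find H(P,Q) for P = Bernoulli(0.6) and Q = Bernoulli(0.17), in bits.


H(P,Q) = -p*log2(q) - (1-p)*log2(1-q). -0.6*log2(0.17) = 1.533836; -0.4*log2(0.83) = 0.107527. H(P,Q) = 1.533836 + 0.107527 = 1.6414

1.6414 bits


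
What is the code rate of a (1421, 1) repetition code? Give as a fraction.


Rate = k/n = 1/1421

1/1421


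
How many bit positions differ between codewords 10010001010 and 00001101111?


Count differing positions: ^ . . ^ ^ ^ . . ^ . ^ = 6 differences

6


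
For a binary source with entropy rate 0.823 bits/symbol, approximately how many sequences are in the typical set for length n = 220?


log2|A_typical| = nH = 220 * 0.823 = 181.06, so |A_typical| ~ 2^181.06 = 3.195e+54

3.195e+54


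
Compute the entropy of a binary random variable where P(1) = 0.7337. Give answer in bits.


H = -p*log2(p) - (1-p)*log2(1-p). -0.7337*log2(0.7337) = 0.327772; -0.2663*log2(0.2663) = 0.508334. H = 0.327772 + 0.508334 = 0.8361

0.8361 bits


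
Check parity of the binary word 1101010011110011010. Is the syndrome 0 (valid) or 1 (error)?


Syndrome = XOR of all bits = 1 XOR 1 XOR 0 XOR 1 XOR 0 XOR 1 XOR 0 XOR 0 XOR 1 XOR 1 XOR 1 XOR 1 XOR 0 XOR 0 XOR 1 XOR 1 XOR 0 XOR 1 XOR 0 = 1

1


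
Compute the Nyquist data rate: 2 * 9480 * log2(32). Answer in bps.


Rate = 2 * B * log2(M) = 2 * 9480 * 5.0 = 94800.0

94800.0 bps


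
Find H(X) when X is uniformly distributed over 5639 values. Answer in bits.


H = log2(n) = log2(5639) = 12.4612

12.4612 bits


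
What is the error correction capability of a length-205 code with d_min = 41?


Correction capability = floor((d-1)/2) = floor((41-1)/2) = 20

20 errors


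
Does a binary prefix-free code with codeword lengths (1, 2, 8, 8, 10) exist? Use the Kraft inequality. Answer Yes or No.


Kraft sum = sum(2^(-l_i)) = 0.7588, need <= 1. Result: satisfied (a binary prefix-free code with these lengths exists)

Yes


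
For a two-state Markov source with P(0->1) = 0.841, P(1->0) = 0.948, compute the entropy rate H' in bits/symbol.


Stationary distribution: pi_0 = p10/(p01+p10) = 0.5299, pi_1 = 0.4701. Entropy rate H' = pi_0*H(p01) + pi_1*H(p10) = 0.5299*0.6319 + 0.4701*0.2948 = 0.4735

0.4735 bits/symbol


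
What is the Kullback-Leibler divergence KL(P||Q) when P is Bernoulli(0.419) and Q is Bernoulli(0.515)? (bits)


KL = p*log2(p/q) + (1-p)*log2((1-p)/(1-q)) = 0.419*log2(0.419/0.515) + 0.581*log2(0.581/0.485) = 0.0267

0.0267 bits


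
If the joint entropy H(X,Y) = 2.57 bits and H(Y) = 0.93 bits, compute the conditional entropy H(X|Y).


H(X|Y) = H(X,Y) - H(Y) = 2.57 - 0.93 = 1.64

1.64 bits


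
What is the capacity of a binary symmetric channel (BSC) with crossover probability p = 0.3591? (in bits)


H(p) = -p*log2(p) - (1-p)*log2(1-p) = -0.3591*log2(0.3591) - 0.6409*log2(0.6409) = 0.530585 + 0.411348 = 0.9419. C = 1 - H(p) = 1 - 0.9419 = 0.0581

0.0581 bits


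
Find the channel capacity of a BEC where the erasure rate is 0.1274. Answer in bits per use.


C = 1 - epsilon = 1 - 0.1274 = 0.8726

0.8726 bits


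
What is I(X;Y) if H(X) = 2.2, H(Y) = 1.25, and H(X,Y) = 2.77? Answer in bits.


I(X;Y) = H(X) + H(Y) - H(X,Y) = 2.2 + 1.25 - 2.77 = 0.68

0.68 bits


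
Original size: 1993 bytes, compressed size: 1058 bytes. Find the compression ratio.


Ratio = original / compressed = 1993 / 1058 = 1.8837

1.8837


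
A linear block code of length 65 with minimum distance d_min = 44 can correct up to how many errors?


Correction capability = floor((d-1)/2) = floor((44-1)/2) = 21

21 errors


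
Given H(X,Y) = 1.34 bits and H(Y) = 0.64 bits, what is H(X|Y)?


H(X|Y) = H(X,Y) - H(Y) = 1.34 - 0.64 = 0.7

0.7 bits


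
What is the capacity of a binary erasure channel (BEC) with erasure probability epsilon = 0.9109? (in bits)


C = 1 - epsilon = 1 - 0.9109 = 0.0891

0.0891 bits


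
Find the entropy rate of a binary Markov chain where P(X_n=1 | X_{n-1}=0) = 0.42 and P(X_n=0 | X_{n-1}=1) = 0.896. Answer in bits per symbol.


Stationary distribution: pi_0 = p10/(p01+p10) = 0.6809, pi_1 = 0.3191. Entropy rate H' = pi_0*H(p01) + pi_1*H(p10) = 0.6809*0.9815 + 0.3191*0.4815 = 0.8219

0.8219 bits/symbol


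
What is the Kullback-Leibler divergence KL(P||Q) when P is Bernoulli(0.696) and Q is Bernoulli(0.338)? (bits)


KL = p*log2(p/q) + (1-p)*log2((1-p)/(1-q)) = 0.696*log2(0.696/0.338) + 0.304*log2(0.304/0.662) = 0.384

0.384 bits


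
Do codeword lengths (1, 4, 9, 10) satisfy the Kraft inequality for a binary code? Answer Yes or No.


Kraft sum = sum(2^(-l_i)) = 0.5654, need <= 1. Result: satisfied (a binary prefix-free code with these lengths exists)

Yes


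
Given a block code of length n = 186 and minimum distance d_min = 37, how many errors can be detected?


Detection capability = d_min - 1 = 37 - 1 = 36

36 errors


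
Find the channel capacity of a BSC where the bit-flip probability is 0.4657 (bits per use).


H(p) = -p*log2(p) - (1-p)*log2(1-p) = -0.4657*log2(0.4657) - 0.5343*log2(0.5343) = 0.513447 + 0.483156 = 0.9966. C = 1 - H(p) = 1 - 0.9966 = 0.0034

0.0034 bits


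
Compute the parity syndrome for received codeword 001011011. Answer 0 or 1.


Syndrome = XOR of all bits = 0 XOR 0 XOR 1 XOR 0 XOR 1 XOR 1 XOR 0 XOR 1 XOR 1 = 1

1


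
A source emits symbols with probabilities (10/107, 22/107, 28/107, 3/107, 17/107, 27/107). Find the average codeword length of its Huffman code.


Huffman construction (repeatedly merge the two least-probable nodes; each merge adds 1 bit to every symbol beneath it): 3/107 + 10/107 = 13/107; 13/107 + 17/107 = 30/107; 22/107 + 27/107 = 49/107; 28/107 + 30/107 = 58/107; 49/107 + 58/107 = 1. Resulting codeword lengths (in the order the probabilities were given): (4, 2, 2, 4, 3, 2). L_avg = sum(p_i * l_i) = 10/107*4 + 22/107*2 + 28/107*2 + 3/107*4 + 17/107*3 + 27/107*2 = 257/107 = 2.4019

2.4019 bits


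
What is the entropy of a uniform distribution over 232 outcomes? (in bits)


H = log2(n) = log2(232) = 7.858

7.858 bits


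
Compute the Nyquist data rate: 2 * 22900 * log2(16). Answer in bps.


Rate = 2 * B * log2(M) = 2 * 22900 * 4.0 = 183200.0

183200.0 bps


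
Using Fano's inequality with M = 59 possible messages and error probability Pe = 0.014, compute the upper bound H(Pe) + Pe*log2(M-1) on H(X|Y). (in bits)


H(Pe) = -Pe*log2(Pe) - (1-Pe)*log2(1-Pe) = -0.014*log2(0.014) - 0.986*log2(0.986) = 0.086218 + 0.020056 = 0.1063. Pe*log2(M-1) = 0.014*log2(58) = 0.082012. Bound = H(Pe) + Pe*log2(M-1) = 0.086218 + 0.020056 + 0.082012 = 0.1883

0.1883 bits


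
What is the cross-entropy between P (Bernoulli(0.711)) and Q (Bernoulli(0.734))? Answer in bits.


H(P,Q) = -p*log2(q) - (1-p)*log2(1-q). -0.711*log2(0.734) = 0.317211; -0.289*log2(0.266) = 0.552135. H(P,Q) = 0.317211 + 0.552135 = 0.8693

0.8693 bits


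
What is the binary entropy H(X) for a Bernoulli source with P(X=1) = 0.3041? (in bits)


H = -p*log2(p) - (1-p)*log2(1-p). -0.3041*log2(0.3041) = 0.522256; -0.6959*log2(0.6959) = 0.363989. H = 0.522256 + 0.363989 = 0.8862

0.8862 bits


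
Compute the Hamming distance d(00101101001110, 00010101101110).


Count differing positions: . . ^ ^ ^ . . . ^ . . . . . = 4 differences

4


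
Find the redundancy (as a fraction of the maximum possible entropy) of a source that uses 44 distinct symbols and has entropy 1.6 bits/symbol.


H_max = log2(K) = log2(44) = 5.4594 bits/symbol. Redundancy = 1 - H/H_max = 1 - 1.6/5.4594 = 1 - 0.2931 = 0.7069

0.7069


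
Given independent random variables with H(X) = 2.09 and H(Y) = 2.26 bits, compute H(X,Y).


For independent variables, H(X,Y) = H(X) + H(Y) = 2.09 + 2.26 = 4.35

4.35 bits


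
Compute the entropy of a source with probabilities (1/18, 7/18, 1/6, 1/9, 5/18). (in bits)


H = -sum(p_i * log2(p_i)). Terms: -(1/18)*log2(1/18) = 0.231663; -(7/18)*log2(7/18) = 0.529888; -(1/6)*log2(1/6) = 0.430827; -(1/9)*log2(1/9) = 0.352214; -(5/18)*log2(5/18) = 0.513332. H = 0.231663 + 0.529888 + 0.430827 + 0.352214 + 0.513332 = 2.0579

2.0579 bits


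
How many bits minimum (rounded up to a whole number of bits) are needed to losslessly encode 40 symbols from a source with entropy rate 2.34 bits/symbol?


Minimum bits >= n * H = 40 * 2.34 = 93.6, rounded up to a whole number of bits = 94

94 bits


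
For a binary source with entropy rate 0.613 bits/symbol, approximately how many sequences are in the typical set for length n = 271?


log2|A_typical| = nH = 271 * 0.613 = 166.123, so |A_typical| ~ 2^166.123 = 1.019e+50

1.019e+50


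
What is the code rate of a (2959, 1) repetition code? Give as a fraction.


Rate = k/n = 1/2959

1/2959


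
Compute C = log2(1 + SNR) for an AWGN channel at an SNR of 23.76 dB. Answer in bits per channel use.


SNR_linear = 10^(23.76/10) = 237.684; C = log2(1 + SNR_linear) = log2(1 + 237.684) = 7.899

7.899 bits/channel use


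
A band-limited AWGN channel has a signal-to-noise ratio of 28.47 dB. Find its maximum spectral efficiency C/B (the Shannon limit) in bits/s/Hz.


SNR_linear = 10^(28.47/10) = 703.0723; C/B = log2(1 + SNR_linear) = log2(1 + 703.0723) = 9.4596

9.4596 bits/s/Hz


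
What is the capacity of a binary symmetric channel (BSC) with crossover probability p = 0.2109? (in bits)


H(p) = -p*log2(p) - (1-p)*log2(1-p) = -0.2109*log2(0.2109) - 0.7891*log2(0.7891) = 0.473548 + 0.269651 = 0.7432. C = 1 - H(p) = 1 - 0.7432 = 0.2568

0.2568 bits


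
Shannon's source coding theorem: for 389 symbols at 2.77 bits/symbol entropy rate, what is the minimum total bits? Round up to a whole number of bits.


Minimum bits >= n * H = 389 * 2.77 = 1077.53, rounded up to a whole number of bits = 1078

1078 bits


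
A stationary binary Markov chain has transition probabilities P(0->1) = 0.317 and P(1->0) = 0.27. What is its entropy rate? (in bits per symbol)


Stationary distribution: pi_0 = p10/(p01+p10) = 0.46, pi_1 = 0.54. Entropy rate H' = pi_0*H(p01) + pi_1*H(p10) = 0.46*0.9011 + 0.54*0.8415 = 0.8689

0.8689 bits/symbol


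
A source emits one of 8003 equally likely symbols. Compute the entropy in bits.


H = log2(n) = log2(8003) = 12.9663

12.9663 bits


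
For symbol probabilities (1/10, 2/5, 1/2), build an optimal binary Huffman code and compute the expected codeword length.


Huffman construction (repeatedly merge the two least-probable nodes; each merge adds 1 bit to every symbol beneath it): 1/10 + 2/5 = 1/2; 1/2 + 1/2 = 1. Resulting codeword lengths (in the order the probabilities were given): (2, 2, 1). L_avg = sum(p_i * l_i) = 1/10*2 + 2/5*2 + 1/2*1 = 3/2 = 1.5

1.5 bits


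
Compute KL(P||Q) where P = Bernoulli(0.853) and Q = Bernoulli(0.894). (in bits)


KL = p*log2(p/q) + (1-p)*log2((1-p)/(1-q)) = 0.853*log2(0.853/0.894) + 0.147*log2(0.147/0.106) = 0.0116

0.0116 bits


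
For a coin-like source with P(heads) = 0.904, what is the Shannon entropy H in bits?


H = -p*log2(p) - (1-p)*log2(1-p). -0.904*log2(0.904) = 0.131627; -0.096*log2(0.096) = 0.324559. H = 0.131627 + 0.324559 = 0.4562

0.4562 bits


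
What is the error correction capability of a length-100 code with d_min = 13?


Correction capability = floor((d-1)/2) = floor((13-1)/2) = 6

6 errors


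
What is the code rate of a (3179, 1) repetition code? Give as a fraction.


Rate = k/n = 1/3179

1/3179


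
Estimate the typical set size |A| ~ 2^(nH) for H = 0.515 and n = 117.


log2|A_typical| = nH = 117 * 0.515 = 60.255, so |A_typical| ~ 2^60.255 = 1.376e+18

1.376e+18


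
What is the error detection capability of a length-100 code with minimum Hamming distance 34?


Detection capability = d_min - 1 = 34 - 1 = 33

33 errors


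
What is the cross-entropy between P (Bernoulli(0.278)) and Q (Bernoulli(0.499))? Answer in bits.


H(P,Q) = -p*log2(q) - (1-p)*log2(1-q). -0.278*log2(0.499) = 0.278803; -0.722*log2(0.501) = 0.719919. H(P,Q) = 0.278803 + 0.719919 = 0.9987

0.9987 bits


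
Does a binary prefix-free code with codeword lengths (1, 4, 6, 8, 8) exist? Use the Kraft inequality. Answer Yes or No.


Kraft sum = sum(2^(-l_i)) = 0.5859, need <= 1. Result: satisfied (a binary prefix-free code with these lengths exists)

Yes


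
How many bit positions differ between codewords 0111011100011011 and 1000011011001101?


Count differing positions: ^ ^ ^ ^ . . . ^ ^ ^ . ^ . ^ ^ . = 10 differences

10


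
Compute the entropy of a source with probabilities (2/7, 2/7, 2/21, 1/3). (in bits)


H = -sum(p_i * log2(p_i)). Terms: -(2/7)*log2(2/7) = 0.516387; -(2/7)*log2(2/7) = 0.516387; -(2/21)*log2(2/21) = 0.323078; -(1/3)*log2(1/3) = 0.528321. H = 0.516387 + 0.516387 + 0.323078 + 0.528321 = 1.8842

1.8842 bits


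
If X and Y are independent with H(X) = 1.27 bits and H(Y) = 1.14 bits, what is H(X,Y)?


For independent variables, H(X,Y) = H(X) + H(Y) = 1.27 + 1.14 = 2.41

2.41 bits


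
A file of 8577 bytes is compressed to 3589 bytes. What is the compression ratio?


Ratio = original / compressed = 8577 / 3589 = 2.3898

2.3898


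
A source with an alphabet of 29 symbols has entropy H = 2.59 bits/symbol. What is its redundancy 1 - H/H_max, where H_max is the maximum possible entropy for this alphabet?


H_max = log2(K) = log2(29) = 4.858 bits/symbol. Redundancy = 1 - H/H_max = 1 - 2.59/4.858 = 1 - 0.5331 = 0.4669

0.4669


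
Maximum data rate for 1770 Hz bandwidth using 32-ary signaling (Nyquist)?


Rate = 2 * B * log2(M) = 2 * 1770 * 5.0 = 17700.0

17700.0 bps


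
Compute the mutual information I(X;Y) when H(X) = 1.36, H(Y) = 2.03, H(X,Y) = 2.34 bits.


I(X;Y) = H(X) + H(Y) - H(X,Y) = 1.36 + 2.03 - 2.34 = 1.05

1.05 bits


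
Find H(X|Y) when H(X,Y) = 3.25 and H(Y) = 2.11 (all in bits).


H(X|Y) = H(X,Y) - H(Y) = 3.25 - 2.11 = 1.14

1.14 bits


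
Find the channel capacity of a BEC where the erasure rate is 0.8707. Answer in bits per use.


C = 1 - epsilon = 1 - 0.8707 = 0.1293

0.1293 bits


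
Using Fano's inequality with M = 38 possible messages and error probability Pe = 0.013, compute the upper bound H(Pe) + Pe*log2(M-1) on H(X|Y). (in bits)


H(Pe) = -Pe*log2(Pe) - (1-Pe)*log2(1-Pe) = -0.013*log2(0.013) - 0.987*log2(0.987) = 0.081449 + 0.018633 = 0.1001. Pe*log2(M-1) = 0.013*log2(37) = 0.067723. Bound = H(Pe) + Pe*log2(M-1) = 0.081449 + 0.018633 + 0.067723 = 0.1678

0.1678 bits


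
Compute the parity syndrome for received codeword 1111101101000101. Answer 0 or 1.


Syndrome = XOR of all bits = 1 XOR 1 XOR 1 XOR 1 XOR 1 XOR 0 XOR 1 XOR 1 XOR 0 XOR 1 XOR 0 XOR 0 XOR 0 XOR 1 XOR 0 XOR 1 = 0

0


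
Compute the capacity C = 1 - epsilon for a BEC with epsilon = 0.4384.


C = 1 - epsilon = 1 - 0.4384 = 0.5616

0.5616 bits


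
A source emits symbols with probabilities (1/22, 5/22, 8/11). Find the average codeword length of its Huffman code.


Huffman construction (repeatedly merge the two least-probable nodes; each merge adds 1 bit to every symbol beneath it): 1/22 + 5/22 = 3/11; 3/11 + 8/11 = 1. Resulting codeword lengths (in the order the probabilities were given): (2, 2, 1). L_avg = sum(p_i * l_i) = 1/22*2 + 5/22*2 + 8/11*1 = 14/11 = 1.2727

1.2727 bits


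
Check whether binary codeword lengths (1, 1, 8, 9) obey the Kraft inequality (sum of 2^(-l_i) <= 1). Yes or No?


Kraft sum = sum(2^(-l_i)) = 1.0059, need <= 1. Result: violated (a binary prefix-free code with these lengths cannot exist)

No


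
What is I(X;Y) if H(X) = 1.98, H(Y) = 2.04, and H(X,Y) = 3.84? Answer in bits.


I(X;Y) = H(X) + H(Y) - H(X,Y) = 1.98 + 2.04 - 3.84 = 0.18

0.18 bits


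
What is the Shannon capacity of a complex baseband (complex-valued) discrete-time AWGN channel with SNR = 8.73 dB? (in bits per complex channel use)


SNR_linear = 10^(8.73/10) = 7.4645; C = log2(1 + SNR_linear) = log2(1 + 7.4645) = 3.0814

3.0814 bits/channel use


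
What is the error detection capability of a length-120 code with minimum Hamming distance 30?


Detection capability = d_min - 1 = 30 - 1 = 29

29 errors


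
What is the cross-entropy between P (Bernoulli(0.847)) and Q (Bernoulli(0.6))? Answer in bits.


H(P,Q) = -p*log2(q) - (1-p)*log2(1-q). -0.847*log2(0.6) = 0.624210; -0.153*log2(0.4) = 0.202255. H(P,Q) = 0.624210 + 0.202255 = 0.8265

0.8265 bits


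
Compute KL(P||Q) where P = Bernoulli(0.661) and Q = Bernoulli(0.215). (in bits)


KL = p*log2(p/q) + (1-p)*log2((1-p)/(1-q)) = 0.661*log2(0.661/0.215) + 0.339*log2(0.339/0.785) = 0.6604

0.6604 bits


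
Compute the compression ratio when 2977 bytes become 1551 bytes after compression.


Ratio = original / compressed = 2977 / 1551 = 1.9194

1.9194


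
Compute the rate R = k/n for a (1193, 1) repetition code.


Rate = k/n = 1/1193

1/1193


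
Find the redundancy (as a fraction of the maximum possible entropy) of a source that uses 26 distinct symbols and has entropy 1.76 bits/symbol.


H_max = log2(K) = log2(26) = 4.7004 bits/symbol. Redundancy = 1 - H/H_max = 1 - 1.76/4.7004 = 1 - 0.3744 = 0.6256

0.6256


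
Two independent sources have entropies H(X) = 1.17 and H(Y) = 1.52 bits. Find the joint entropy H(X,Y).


For independent variables, H(X,Y) = H(X) + H(Y) = 1.17 + 1.52 = 2.69

2.69 bits


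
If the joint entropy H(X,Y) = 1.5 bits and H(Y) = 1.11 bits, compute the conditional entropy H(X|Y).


H(X|Y) = H(X,Y) - H(Y) = 1.5 - 1.11 = 0.39

0.39 bits


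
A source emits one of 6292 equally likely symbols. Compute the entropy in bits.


H = log2(n) = log2(6292) = 12.6193

12.6193 bits


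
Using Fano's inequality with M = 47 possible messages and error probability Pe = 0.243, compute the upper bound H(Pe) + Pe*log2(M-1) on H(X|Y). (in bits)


H(Pe) = -Pe*log2(Pe) - (1-Pe)*log2(1-Pe) = -0.243*log2(0.243) - 0.757*log2(0.757) = 0.495956 + 0.304038 = 0.8. Pe*log2(M-1) = 0.243*log2(46) = 1.342226. Bound = H(Pe) + Pe*log2(M-1) = 0.495956 + 0.304038 + 1.342226 = 2.1422

2.1422 bits


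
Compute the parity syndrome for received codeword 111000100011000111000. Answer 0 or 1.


Syndrome = XOR of all bits = 1 XOR 1 XOR 1 XOR 0 XOR 0 XOR 0 XOR 1 XOR 0 XOR 0 XOR 0 XOR 1 XOR 1 XOR 0 XOR 0 XOR 0 XOR 1 XOR 1 XOR 1 XOR 0 XOR 0 XOR 0 = 1

1


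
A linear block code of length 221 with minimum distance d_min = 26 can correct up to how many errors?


Correction capability = floor((d-1)/2) = floor((26-1)/2) = 12

12 errors


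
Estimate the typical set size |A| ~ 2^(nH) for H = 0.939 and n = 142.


log2|A_typical| = nH = 142 * 0.939 = 133.338, so |A_typical| ~ 2^133.338 = 1.376e+40

1.376e+40


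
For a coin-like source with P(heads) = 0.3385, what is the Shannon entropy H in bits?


H = -p*log2(p) - (1-p)*log2(1-p). -0.3385*log2(0.3385) = 0.528998; -0.6615*log2(0.6615) = 0.394378. H = 0.528998 + 0.394378 = 0.9234

0.9234 bits


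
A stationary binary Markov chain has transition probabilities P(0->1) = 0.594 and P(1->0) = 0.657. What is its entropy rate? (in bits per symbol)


Stationary distribution: pi_0 = p10/(p01+p10) = 0.5252, pi_1 = 0.4748. Entropy rate H' = pi_0*H(p01) + pi_1*H(p10) = 0.5252*0.9744 + 0.4748*0.9277 = 0.9522

0.9522 bits/symbol


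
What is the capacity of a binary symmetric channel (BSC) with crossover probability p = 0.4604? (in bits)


H(p) = -p*log2(p) - (1-p)*log2(1-p) = -0.4604*log2(0.4604) - 0.5396*log2(0.5396) = 0.515206 + 0.480264 = 0.9955. C = 1 - H(p) = 1 - 0.9955 = 0.0045

0.0045 bits
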